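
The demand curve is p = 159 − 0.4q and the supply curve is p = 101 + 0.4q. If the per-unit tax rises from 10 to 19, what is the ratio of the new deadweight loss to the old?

Competitive equilibrium: 159 − 0.4q = 101 + 0.4q → q* = 72.5, p* = 130.
For a per-unit tax t: Δq = t/0.8, so DWL = ½·t·(t/0.8) = t²/1.6.
At t = 10: DWL = 62.5. At t = 19: DWL = 225.625.
Ratio = (19/10)² = 3.61.

3.61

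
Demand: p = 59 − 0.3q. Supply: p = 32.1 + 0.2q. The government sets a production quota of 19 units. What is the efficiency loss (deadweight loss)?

Competitive equilibrium: 59 − 0.3q = 32.1 + 0.2q → q* = 53.8, p* = 42.86.
At q = 19: demand price = 59 − 0.3·19 = 53.3; supply price = 32.1 + 0.2·19 = 35.9.
Δq = 53.8 − 19 = 34.8; wedge = 53.3 − 35.9 = 17.4.
The triangle = ½ × 34.8 × 17.4 = 302.76.

302.76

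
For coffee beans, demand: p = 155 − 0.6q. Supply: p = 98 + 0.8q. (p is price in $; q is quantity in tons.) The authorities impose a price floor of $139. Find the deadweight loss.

$138.13

Competitive equilibrium: 155 − 0.6q = 98 + 0.8q → q* = 40.7143, p* = 130.5714.
At the floor p = 139, quantity demanded = (155 − 139)/0.6 = 26.6667.
Sellers' marginal cost at q' = 26.6667: 98 + 0.8·26.6667 = 119.3334.
Δq = 40.7143 − 26.6667 = 14.0476; wedge = 139 − 119.3334 = 19.6666.
DWL = ½ × 14.0476 × 19.6666 = $138.13.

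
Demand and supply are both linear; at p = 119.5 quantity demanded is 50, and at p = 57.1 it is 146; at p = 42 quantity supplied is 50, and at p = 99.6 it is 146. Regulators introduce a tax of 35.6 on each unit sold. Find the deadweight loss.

506.944

Demand slope = (57.1 − 119.5)/(146 − 50) = −0.65, so p = 152 − 0.65q.
Supply slope = (99.6 − 42)/(146 − 50) = 0.6, so p = 12 + 0.6q.
Competitive equilibrium: 152 − 0.65q = 12 + 0.6q → q* = 112, p* = 79.2.
With the tax, the buyer price exceeds the seller price by 35.6: (152 − 0.65q) − (12 + 0.6q) = 35.6 → q' = 83.52.
Δq = 112 − 83.52 = 28.48; the wedge equals the tax, 35.6.
Deadweight loss = ½ × 28.48 × 35.6 = 506.944.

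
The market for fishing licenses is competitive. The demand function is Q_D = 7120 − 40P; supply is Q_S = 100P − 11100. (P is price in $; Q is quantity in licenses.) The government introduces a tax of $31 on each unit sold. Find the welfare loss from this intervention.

$13728.57

In inverse form: demand P = 178 − 0.025Q, supply P = 111 + 0.01Q.
Competitive equilibrium: 178 − 0.025Q = 111 + 0.01Q → Q* = 1914.2857, P* = 130.1429.
With the tax, the buyer price exceeds the seller price by 31: (178 − 0.025Q) − (111 + 0.01Q) = 31 → Q' = 1028.5714.
ΔQ = 1914.2857 − 1028.5714 = 885.7143; the wedge equals the tax, 31.
The triangle = ½ × 885.7143 × 31 = $13728.57.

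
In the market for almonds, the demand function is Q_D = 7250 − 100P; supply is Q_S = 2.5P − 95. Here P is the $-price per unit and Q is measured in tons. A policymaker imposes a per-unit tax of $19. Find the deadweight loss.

$440.24

In inverse form: demand P = 72.5 − 0.01Q, supply P = 38 + 0.4Q.
Competitive equilibrium: 72.5 − 0.01Q = 38 + 0.4Q → Q* = 84.1463, P* = 71.6585.
With the tax, the buyer price exceeds the seller price by 19: (72.5 − 0.01Q) − (38 + 0.4Q) = 19 → Q' = 37.8049.
ΔQ = 84.1463 − 37.8049 = 46.3414; the wedge equals the tax, 19.
Welfare loss = ½ × 46.3414 × 19 = $440.24.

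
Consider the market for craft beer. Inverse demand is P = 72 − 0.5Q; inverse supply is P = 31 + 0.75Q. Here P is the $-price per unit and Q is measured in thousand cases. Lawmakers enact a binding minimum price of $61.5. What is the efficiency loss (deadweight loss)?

Competitive equilibrium: 72 − 0.5Q = 31 + 0.75Q → Q* = 32.8, P* = 55.6.
At the floor P = 61.5, quantity demanded = (72 − 61.5)/0.5 = 21.
Sellers' marginal cost at Q' = 21: 31 + 0.75·21 = 46.75.
ΔQ = 32.8 − 21 = 11.8; wedge = 61.5 − 46.75 = 14.75.
DWL = ½ × 11.8 × 14.75 = $87.025 thousand.

$87.025 thousand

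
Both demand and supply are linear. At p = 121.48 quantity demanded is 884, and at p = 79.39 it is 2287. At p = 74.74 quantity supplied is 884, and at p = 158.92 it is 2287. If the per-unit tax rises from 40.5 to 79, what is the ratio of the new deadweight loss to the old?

3.805

Demand slope = (79.39 − 121.48)/(2287 − 884) = −0.03, so p = 148 − 0.03q.
Supply slope = (158.92 − 74.74)/(2287 − 884) = 0.06, so p = 21.7 + 0.06q.
Competitive equilibrium: 148 − 0.03q = 21.7 + 0.06q → q* = 1403.3333, p* = 105.9.
For a per-unit tax t: Δq = t/0.09, so DWL = ½·t·(t/0.09) = t²/0.18.
At t = 40.5: DWL = 9112.5. At t = 79: DWL = 34672.222.
Ratio = (79/40.5)² = 3.805.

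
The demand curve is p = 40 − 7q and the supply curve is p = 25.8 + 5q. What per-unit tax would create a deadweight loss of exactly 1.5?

Competitive equilibrium: 40 − 7q = 25.8 + 5q → q* = 1.1833, p* = 31.7167.
A tax t gives Δq = t/12 and wedge t, so DWL = t²/24.
t²/24 = 1.5 → t² = 36 → t = 6.

6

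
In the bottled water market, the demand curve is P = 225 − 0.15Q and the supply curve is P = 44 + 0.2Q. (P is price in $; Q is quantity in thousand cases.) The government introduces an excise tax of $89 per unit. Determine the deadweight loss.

$11315.71 thousand

Competitive equilibrium: 225 − 0.15Q = 44 + 0.2Q → Q* = 517.14286, P* = 147.42857.
With the tax, the buyer price exceeds the seller price by 89: (225 − 0.15Q) − (44 + 0.2Q) = 89 → Q' = 262.85714.
ΔQ = 517.14286 − 262.85714 = 254.28572; the wedge equals the tax, 89.
DWL = ½ × 254.28572 × 89 = $11315.71 thousand.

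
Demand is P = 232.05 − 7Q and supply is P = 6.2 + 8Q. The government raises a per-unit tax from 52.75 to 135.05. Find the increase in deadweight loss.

Competitive equilibrium: 232.05 − 7Q = 6.2 + 8Q → Q* = 15.0567, P* = 126.6533.
For a per-unit tax t: ΔQ = t/15, so DWL = ½·t·(t/15) = t²/30.
At t = 52.75: DWL = 92.752. At t = 135.05: DWL = 607.95.
Increase = 607.95 − 92.752 = 515.198.

515.198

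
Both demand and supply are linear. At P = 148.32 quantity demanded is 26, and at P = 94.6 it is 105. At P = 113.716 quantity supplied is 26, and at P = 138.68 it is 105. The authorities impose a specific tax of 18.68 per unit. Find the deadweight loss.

175.17

Demand slope = (94.6 − 148.32)/(105 − 26) = −0.68, so P = 166 − 0.68Q.
Supply slope = (138.68 − 113.716)/(105 − 26) = 0.316, so P = 105.5 + 0.316Q.
Competitive equilibrium: 166 − 0.68Q = 105.5 + 0.316Q → Q* = 60.743, P* = 124.6948.
With the tax, the buyer price exceeds the seller price by 18.68: (166 − 0.68Q) − (105.5 + 0.316Q) = 18.68 → Q' = 41.988.
ΔQ = 60.743 − 41.988 = 18.755; the wedge equals the tax, 18.68.
The triangle = ½ × 18.755 × 18.68 = 175.17.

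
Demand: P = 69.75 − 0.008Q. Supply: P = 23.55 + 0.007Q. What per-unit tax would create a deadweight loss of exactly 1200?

6

Competitive equilibrium: 69.75 − 0.008Q = 23.55 + 0.007Q → Q* = 3080, P* = 45.11.
A tax t gives ΔQ = t/0.015 and wedge t, so DWL = t²/0.03.
t²/0.03 = 1200 → t² = 36 → t = 6.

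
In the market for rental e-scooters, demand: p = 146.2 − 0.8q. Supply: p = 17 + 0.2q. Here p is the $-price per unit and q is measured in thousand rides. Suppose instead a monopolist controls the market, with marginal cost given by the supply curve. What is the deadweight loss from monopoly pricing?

$1648.66 thousand

Competitive equilibrium: 146.2 − 0.8q = 17 + 0.2q → q* = 129.2, p* = 42.84.
Marginal revenue: MR = 146.2 − 1.6q. Set MR = MC: 146.2 − 1.6q = 17 + 0.2q → q_m = 71.77778.
Price p_m = 146.2 − 0.8·71.77778 = 88.77778; MC(q_m) = 17 + 0.2·71.77778 = 31.35556.
Competitive q* = 129.2, so Δq = 57.42222; wedge = 88.77778 − 31.35556 = 57.42222.
Deadweight loss = ½ × 57.42222 × 57.42222 = $1648.66 thousand.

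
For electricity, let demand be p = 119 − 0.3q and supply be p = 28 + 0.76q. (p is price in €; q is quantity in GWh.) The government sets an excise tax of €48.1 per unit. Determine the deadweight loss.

€1091.33

Competitive equilibrium: 119 − 0.3q = 28 + 0.76q → q* = 85.8491, p* = 93.2453.
With the tax, the buyer price exceeds the seller price by 48.1: (119 − 0.3q) − (28 + 0.76q) = 48.1 → q' = 40.4717.
Δq = 85.8491 − 40.4717 = 45.3774; the wedge equals the tax, 48.1.
Deadweight loss = ½ × 45.3774 × 48.1 = €1091.33.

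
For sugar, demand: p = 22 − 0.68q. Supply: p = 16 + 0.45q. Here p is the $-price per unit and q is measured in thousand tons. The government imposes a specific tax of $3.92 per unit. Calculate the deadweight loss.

Competitive equilibrium: 22 − 0.68q = 16 + 0.45q → q* = 5.3097, p* = 18.3894.
With the tax, the buyer price exceeds the seller price by 3.92: (22 − 0.68q) − (16 + 0.45q) = 3.92 → q' = 1.8407.
Δq = 5.3097 − 1.8407 = 3.469; the wedge equals the tax, 3.92.
DWL = ½ × 3.469 × 3.92 = $6.80 thousand.

$6.80 thousand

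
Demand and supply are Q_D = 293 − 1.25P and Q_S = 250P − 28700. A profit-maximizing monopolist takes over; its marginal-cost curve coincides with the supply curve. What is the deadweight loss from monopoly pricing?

In inverse form: demand P = 234.4 − 0.8Q, supply P = 114.8 + 0.004Q.
Competitive equilibrium: 234.4 − 0.8Q = 114.8 + 0.004Q → Q* = 148.75622, P* = 115.39502.
Marginal revenue: MR = 234.4 − 1.6Q. Set MR = MC: 234.4 − 1.6Q = 114.8 + 0.004Q → Q_m = 74.56359.
Price P_m = 234.4 − 0.8·74.56359 = 174.74913; MC(Q_m) = 114.8 + 0.004·74.56359 = 115.09825.
Competitive Q* = 148.75622, so ΔQ = 74.19263; wedge = 174.74913 − 115.09825 = 59.65088.
Deadweight loss = ½ × 74.19263 × 59.65088 = 2212.83.

2212.83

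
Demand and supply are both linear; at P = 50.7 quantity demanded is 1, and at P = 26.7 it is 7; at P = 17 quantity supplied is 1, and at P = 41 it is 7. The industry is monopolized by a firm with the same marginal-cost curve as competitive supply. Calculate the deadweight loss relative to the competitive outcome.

Demand slope = (26.7 − 50.7)/(7 − 1) = −4, so P = 54.7 − 4Q.
Supply slope = (41 − 17)/(7 − 1) = 4, so P = 13 + 4Q.
Competitive equilibrium: 54.7 − 4Q = 13 + 4Q → Q* = 5.2125, P* = 33.85.
Marginal revenue: MR = 54.7 − 8Q. Set MR = MC: 54.7 − 8Q = 13 + 4Q → Q_m = 3.475.
Price P_m = 54.7 − 4·3.475 = 40.8; MC(Q_m) = 13 + 4·3.475 = 26.9.
Competitive Q* = 5.2125, so ΔQ = 1.7375; wedge = 40.8 − 26.9 = 13.9.
The triangle = ½ × 1.7375 × 13.9 = 12.08.

12.08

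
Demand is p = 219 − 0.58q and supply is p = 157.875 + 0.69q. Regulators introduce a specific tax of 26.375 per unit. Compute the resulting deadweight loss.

273.87

Competitive equilibrium: 219 − 0.58q = 157.875 + 0.69q → q* = 48.1299, p* = 191.0846.
With the tax, the buyer price exceeds the seller price by 26.375: (219 − 0.58q) − (157.875 + 0.69q) = 26.375 → q' = 27.3622.
Δq = 48.1299 − 27.3622 = 20.7677; the wedge equals the tax, 26.375.
The triangle = ½ × 20.7677 × 26.375 = 273.87.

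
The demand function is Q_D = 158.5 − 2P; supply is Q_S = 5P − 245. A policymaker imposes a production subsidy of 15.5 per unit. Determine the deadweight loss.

In inverse form: demand P = 79.25 − 0.5Q, supply P = 49 + 0.2Q.
Competitive equilibrium: 79.25 − 0.5Q = 49 + 0.2Q → Q* = 43.2143, P* = 57.6429.
The subsidy lowers effective supply by 15.5: P = 33.5 + 0.2Q.
New quantity: 79.25 − 0.5Q = 33.5 + 0.2Q → Q' = 65.3571.
Overproduction ΔQ = 65.3571 − 43.2143 = 22.1428; wedge = subsidy = 15.5.
DWL = ½ × 22.1428 × 15.5 = 171.61.

171.61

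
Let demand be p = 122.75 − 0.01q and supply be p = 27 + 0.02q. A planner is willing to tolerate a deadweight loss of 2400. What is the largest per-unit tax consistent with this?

Competitive equilibrium: 122.75 − 0.01q = 27 + 0.02q → q* = 3191.6667, p* = 90.8333.
A tax t gives Δq = t/0.03 and wedge t, so DWL = t²/0.06.
t²/0.06 = 2400 → t² = 144 → t = 12.

12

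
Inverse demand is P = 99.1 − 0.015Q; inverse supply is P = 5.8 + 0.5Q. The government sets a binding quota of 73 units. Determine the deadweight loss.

3012.67

Competitive equilibrium: 99.1 − 0.015Q = 5.8 + 0.5Q → Q* = 181.165, P* = 96.3825.
At Q = 73: demand price = 99.1 − 0.015·73 = 98.005; supply price = 5.8 + 0.5·73 = 42.3.
ΔQ = 181.165 − 73 = 108.165; wedge = 98.005 − 42.3 = 55.705.
Welfare loss = ½ × 108.165 × 55.705 = 3012.67.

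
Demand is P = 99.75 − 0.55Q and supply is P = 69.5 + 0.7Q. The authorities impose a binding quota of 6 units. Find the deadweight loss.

207.025

Competitive equilibrium: 99.75 − 0.55Q = 69.5 + 0.7Q → Q* = 24.2, P* = 86.44.
At Q = 6: demand price = 99.75 − 0.55·6 = 96.45; supply price = 69.5 + 0.7·6 = 73.7.
ΔQ = 24.2 − 6 = 18.2; wedge = 96.45 − 73.7 = 22.75.
Welfare loss = ½ × 18.2 × 22.75 = 207.025.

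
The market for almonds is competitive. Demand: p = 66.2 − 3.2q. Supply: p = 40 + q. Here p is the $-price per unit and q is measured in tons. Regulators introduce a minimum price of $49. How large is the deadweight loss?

$1.56

Competitive equilibrium: 66.2 − 3.2q = 40 + q → q* = 6.2381, p* = 46.2381.
At the floor p = 49, quantity demanded = (66.2 − 49)/3.2 = 5.375.
Sellers' marginal cost at q' = 5.375: 40 + 1·5.375 = 45.375.
Δq = 6.2381 − 5.375 = 0.8631; wedge = 49 − 45.375 = 3.625.
Deadweight loss = ½ × 0.8631 × 3.625 = $1.56.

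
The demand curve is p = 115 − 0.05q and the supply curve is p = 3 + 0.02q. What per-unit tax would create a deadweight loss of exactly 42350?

Competitive equilibrium: 115 − 0.05q = 3 + 0.02q → q* = 1600, p* = 35.
A tax t gives Δq = t/0.07 and wedge t, so DWL = t²/0.14.
t²/0.14 = 42350 → t² = 5929 → t = 77.

77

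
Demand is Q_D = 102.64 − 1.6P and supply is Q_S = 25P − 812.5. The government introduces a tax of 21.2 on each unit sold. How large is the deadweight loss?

337.92

In inverse form: demand P = 64.15 − 0.625Q, supply P = 32.5 + 0.04Q.
Competitive equilibrium: 64.15 − 0.625Q = 32.5 + 0.04Q → Q* = 47.594, P* = 34.4038.
With the tax, the buyer price exceeds the seller price by 21.2: (64.15 − 0.625Q) − (32.5 + 0.04Q) = 21.2 → Q' = 15.7143.
ΔQ = 47.594 − 15.7143 = 31.8797; the wedge equals the tax, 21.2.
Deadweight loss = ½ × 31.8797 × 21.2 = 337.92.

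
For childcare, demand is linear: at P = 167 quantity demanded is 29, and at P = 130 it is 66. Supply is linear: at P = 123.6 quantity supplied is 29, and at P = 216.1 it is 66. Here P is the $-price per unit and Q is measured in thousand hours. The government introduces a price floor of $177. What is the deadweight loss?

Demand slope = (130 − 167)/(66 − 29) = −1, so P = 196 − Q.
Supply slope = (216.1 − 123.6)/(66 − 29) = 2.5, so P = 51.1 + 2.5Q.
Competitive equilibrium: 196 − Q = 51.1 + 2.5Q → Q* = 41.4, P* = 154.6.
At the floor P = 177, quantity demanded = (196 − 177)/1 = 19.
Sellers' marginal cost at Q' = 19: 51.1 + 2.5·19 = 98.6.
ΔQ = 41.4 − 19 = 22.4; wedge = 177 − 98.6 = 78.4.
DWL = ½ × 22.4 × 78.4 = $878.08 thousand.

$878.08 thousand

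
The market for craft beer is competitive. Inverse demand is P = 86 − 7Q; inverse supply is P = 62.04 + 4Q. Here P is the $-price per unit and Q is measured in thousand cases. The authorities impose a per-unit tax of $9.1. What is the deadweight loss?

Competitive equilibrium: 86 − 7Q = 62.04 + 4Q → Q* = 2.1782, P* = 70.7527.
With the tax, the buyer price exceeds the seller price by 9.1: (86 − 7Q) − (62.04 + 4Q) = 9.1 → Q' = 1.3509.
ΔQ = 2.1782 − 1.3509 = 0.8273; the wedge equals the tax, 9.1.
Welfare loss = ½ × 0.8273 × 9.1 = $3.76 thousand.

$3.76 thousand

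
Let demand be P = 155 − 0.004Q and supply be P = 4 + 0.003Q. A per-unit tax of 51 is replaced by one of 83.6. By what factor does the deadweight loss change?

Competitive equilibrium: 155 − 0.004Q = 4 + 0.003Q → Q* = 21571.4286, P* = 68.7143.
For a per-unit tax t: ΔQ = t/0.007, so DWL = ½·t·(t/0.007) = t²/0.014.
At t = 51: DWL = 185785.714. At t = 83.6: DWL = 499211.429.
Ratio = (83.6/51)² = 2.687.

2.687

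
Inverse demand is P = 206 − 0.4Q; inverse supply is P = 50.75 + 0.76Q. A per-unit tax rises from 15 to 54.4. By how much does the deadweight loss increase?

1178.60

Competitive equilibrium: 206 − 0.4Q = 50.75 + 0.76Q → Q* = 133.8362, P* = 152.4655.
For a per-unit tax t: ΔQ = t/1.16, so DWL = ½·t·(t/1.16) = t²/2.32.
At t = 15: DWL = 96.983. At t = 54.4: DWL = 1275.586.
Increase = 1275.586 − 96.983 = 1178.60.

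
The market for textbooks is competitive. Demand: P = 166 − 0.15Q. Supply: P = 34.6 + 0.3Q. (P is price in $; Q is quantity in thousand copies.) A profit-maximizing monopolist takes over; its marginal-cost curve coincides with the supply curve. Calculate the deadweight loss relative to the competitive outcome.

$1199.025 thousand

Competitive equilibrium: 166 − 0.15Q = 34.6 + 0.3Q → Q* = 292, P* = 122.2.
Marginal revenue: MR = 166 − 0.3Q. Set MR = MC: 166 − 0.3Q = 34.6 + 0.3Q → Q_m = 219.
Price P_m = 166 − 0.15·219 = 133.15; MC(Q_m) = 34.6 + 0.3·219 = 100.3.
Competitive Q* = 292, so ΔQ = 73; wedge = 133.15 − 100.3 = 32.85.
The triangle = ½ × 73 × 32.85 = $1199.025 thousand.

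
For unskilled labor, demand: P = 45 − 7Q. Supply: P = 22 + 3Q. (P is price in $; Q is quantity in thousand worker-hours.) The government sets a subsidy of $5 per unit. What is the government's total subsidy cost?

$14 thousand

Competitive equilibrium: 45 − 7Q = 22 + 3Q → Q* = 2.3, P* = 28.9.
The subsidy lowers effective supply by 5: P = 17 + 3Q.
New quantity: 45 − 7Q = 17 + 3Q → Q' = 2.8.
Total subsidy cost = 5 × 2.8 = $14 thousand.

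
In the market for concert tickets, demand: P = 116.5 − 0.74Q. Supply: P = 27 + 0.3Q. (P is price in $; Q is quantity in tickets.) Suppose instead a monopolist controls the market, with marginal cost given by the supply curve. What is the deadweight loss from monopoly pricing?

$665.59

Competitive equilibrium: 116.5 − 0.74Q = 27 + 0.3Q → Q* = 86.0577, P* = 52.8173.
Marginal revenue: MR = 116.5 − 1.48Q. Set MR = MC: 116.5 − 1.48Q = 27 + 0.3Q → Q_m = 50.2809.
Price P_m = 116.5 − 0.74·50.2809 = 79.2921; MC(Q_m) = 27 + 0.3·50.2809 = 42.0843.
Competitive Q* = 86.0577, so ΔQ = 35.7768; wedge = 79.2921 − 42.0843 = 37.2078.
DWL = ½ × 35.7768 × 37.2078 = $665.59.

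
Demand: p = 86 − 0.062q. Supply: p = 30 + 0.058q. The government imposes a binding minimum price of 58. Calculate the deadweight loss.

Competitive equilibrium: 86 − 0.062q = 30 + 0.058q → q* = 466.6667, p* = 57.0667.
At the floor p = 58, quantity demanded = (86 − 58)/0.062 = 451.6129.
Sellers' marginal cost at q' = 451.6129: 30 + 0.058·451.6129 = 56.1935.
Δq = 466.6667 − 451.6129 = 15.0538; wedge = 58 − 56.1935 = 1.8065.
Deadweight loss = ½ × 15.0538 × 1.8065 = 13.60.

13.60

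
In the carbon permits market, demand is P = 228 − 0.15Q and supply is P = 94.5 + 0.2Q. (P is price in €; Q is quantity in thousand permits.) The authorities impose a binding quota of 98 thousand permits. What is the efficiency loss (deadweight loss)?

€14058.06 thousand

Competitive equilibrium: 228 − 0.15Q = 94.5 + 0.2Q → Q* = 381.4286, P* = 170.7857.
At Q = 98: demand price = 228 − 0.15·98 = 213.3; supply price = 94.5 + 0.2·98 = 114.1.
ΔQ = 381.4286 − 98 = 283.4286; wedge = 213.3 − 114.1 = 99.2.
DWL = ½ × 283.4286 × 99.2 = €14058.06 thousand.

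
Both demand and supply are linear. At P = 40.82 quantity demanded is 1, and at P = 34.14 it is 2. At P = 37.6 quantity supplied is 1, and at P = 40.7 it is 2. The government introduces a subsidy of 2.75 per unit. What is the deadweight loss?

0.39

Demand slope = (34.14 − 40.82)/(2 − 1) = −6.68, so P = 47.5 − 6.68Q.
Supply slope = (40.7 − 37.6)/(2 − 1) = 3.1, so P = 34.5 + 3.1Q.
Competitive equilibrium: 47.5 − 6.68Q = 34.5 + 3.1Q → Q* = 1.3292, P* = 38.6207.
The subsidy lowers effective supply by 2.75: P = 31.75 + 3.1Q.
New quantity: 47.5 − 6.68Q = 31.75 + 3.1Q → Q' = 1.6104.
Overproduction ΔQ = 1.6104 − 1.3292 = 0.2812; wedge = subsidy = 2.75.
DWL = ½ × 0.2812 × 2.75 = 0.39.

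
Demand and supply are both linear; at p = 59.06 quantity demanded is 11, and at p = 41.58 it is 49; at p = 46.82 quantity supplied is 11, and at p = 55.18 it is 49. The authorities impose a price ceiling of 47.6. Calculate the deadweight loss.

71.04

Demand slope = (41.58 − 59.06)/(49 − 11) = −0.46, so p = 64.12 − 0.46q.
Supply slope = (55.18 − 46.82)/(49 − 11) = 0.22, so p = 44.4 + 0.22q.
Competitive equilibrium: 64.12 − 0.46q = 44.4 + 0.22q → q* = 29, p* = 50.78.
At the ceiling p = 47.6, quantity supplied = (47.6 − 44.4)/0.22 = 14.5455.
Willingness to pay at q' = 14.5455: 64.12 − 0.46·14.5455 = 57.4291.
Δq = 29 − 14.5455 = 14.4545; wedge = 57.4291 − 47.6 = 9.8291.
Deadweight loss = ½ × 14.4545 × 9.8291 = 71.04.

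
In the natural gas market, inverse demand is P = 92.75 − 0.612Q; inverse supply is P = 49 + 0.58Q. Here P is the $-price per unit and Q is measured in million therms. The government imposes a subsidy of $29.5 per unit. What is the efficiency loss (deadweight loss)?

$365.04 million

Competitive equilibrium: 92.75 − 0.612Q = 49 + 0.58Q → Q* = 36.703, P* = 70.2878.
The subsidy lowers effective supply by 29.5: P = 19.5 + 0.58Q.
New quantity: 92.75 − 0.612Q = 19.5 + 0.58Q → Q' = 61.4513.
Overproduction ΔQ = 61.4513 − 36.703 = 24.7483; wedge = subsidy = 29.5.
Deadweight loss = ½ × 24.7483 × 29.5 = $365.04 million.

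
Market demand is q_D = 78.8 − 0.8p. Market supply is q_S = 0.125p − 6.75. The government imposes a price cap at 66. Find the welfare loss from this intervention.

50.70

In inverse form: demand p = 98.5 − 1.25q, supply p = 54 + 8q.
Competitive equilibrium: 98.5 − 1.25q = 54 + 8q → q* = 4.8108, p* = 92.4865.
At the ceiling p = 66, quantity supplied = (66 − 54)/8 = 1.5.
Willingness to pay at q' = 1.5: 98.5 − 1.25·1.5 = 96.625.
Δq = 4.8108 − 1.5 = 3.3108; wedge = 96.625 − 66 = 30.625.
DWL = ½ × 3.3108 × 30.625 = 50.70.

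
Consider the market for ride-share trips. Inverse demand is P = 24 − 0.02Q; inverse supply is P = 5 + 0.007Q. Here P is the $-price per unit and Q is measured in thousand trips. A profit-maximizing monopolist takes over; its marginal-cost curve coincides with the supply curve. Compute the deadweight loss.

$1210.54 thousand

Competitive equilibrium: 24 − 0.02Q = 5 + 0.007Q → Q* = 703.7037, P* = 9.9259.
Marginal revenue: MR = 24 − 0.04Q. Set MR = MC: 24 − 0.04Q = 5 + 0.007Q → Q_m = 404.2553.
Price P_m = 24 − 0.02·404.2553 = 15.9149; MC(Q_m) = 5 + 0.007·404.2553 = 7.8298.
Competitive Q* = 703.7037, so ΔQ = 299.4484; wedge = 15.9149 − 7.8298 = 8.0851.
The triangle = ½ × 299.4484 × 8.0851 = $1210.54 thousand.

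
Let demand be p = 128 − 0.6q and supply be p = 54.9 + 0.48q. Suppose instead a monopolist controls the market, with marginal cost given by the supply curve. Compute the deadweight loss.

315.55

Competitive equilibrium: 128 − 0.6q = 54.9 + 0.48q → q* = 67.6852, p* = 87.3889.
Marginal revenue: MR = 128 − 1.2q. Set MR = MC: 128 − 1.2q = 54.9 + 0.48q → q_m = 43.5119.
Price p_m = 128 − 0.6·43.5119 = 101.8929; MC(q_m) = 54.9 + 0.48·43.5119 = 75.7857.
Competitive q* = 67.6852, so Δq = 24.1733; wedge = 101.8929 − 75.7857 = 26.1072.
DWL = ½ × 24.1733 × 26.1072 = 315.55.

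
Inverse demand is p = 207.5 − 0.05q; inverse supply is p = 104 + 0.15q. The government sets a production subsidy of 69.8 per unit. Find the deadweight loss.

12180.10

Competitive equilibrium: 207.5 − 0.05q = 104 + 0.15q → q* = 517.5, p* = 181.625.
The subsidy lowers effective supply by 69.8: p = 34.2 + 0.15q.
New quantity: 207.5 − 0.05q = 34.2 + 0.15q → q' = 866.5.
Overproduction Δq = 866.5 − 517.5 = 349; wedge = subsidy = 69.8.
Welfare loss = ½ × 349 × 69.8 = 12180.10.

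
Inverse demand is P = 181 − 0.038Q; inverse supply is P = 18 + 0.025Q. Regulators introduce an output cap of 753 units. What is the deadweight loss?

105986.86

Competitive equilibrium: 181 − 0.038Q = 18 + 0.025Q → Q* = 2587.3016, P* = 82.6825.
At Q = 753: demand price = 181 − 0.038·753 = 152.386; supply price = 18 + 0.025·753 = 36.825.
ΔQ = 2587.3016 − 753 = 1834.3016; wedge = 152.386 − 36.825 = 115.561.
Deadweight loss = ½ × 1834.3016 × 115.561 = 105986.86.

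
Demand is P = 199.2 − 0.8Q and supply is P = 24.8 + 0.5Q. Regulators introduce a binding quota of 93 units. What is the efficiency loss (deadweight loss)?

Competitive equilibrium: 199.2 − 0.8Q = 24.8 + 0.5Q → Q* = 134.15385, P* = 91.87692.
At Q = 93: demand price = 199.2 − 0.8·93 = 124.8; supply price = 24.8 + 0.5·93 = 71.3.
ΔQ = 134.15385 − 93 = 41.15385; wedge = 124.8 − 71.3 = 53.5.
Deadweight loss = ½ × 41.15385 × 53.5 = 1100.87.

1100.87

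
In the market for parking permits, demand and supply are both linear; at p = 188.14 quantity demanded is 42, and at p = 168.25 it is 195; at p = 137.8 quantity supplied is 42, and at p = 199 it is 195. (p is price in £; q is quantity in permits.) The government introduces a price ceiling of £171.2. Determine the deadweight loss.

£34.93

Demand slope = (168.25 − 188.14)/(195 − 42) = −0.13, so p = 193.6 − 0.13q.
Supply slope = (199 − 137.8)/(195 − 42) = 0.4, so p = 121 + 0.4q.
Competitive equilibrium: 193.6 − 0.13q = 121 + 0.4q → q* = 136.9811, p* = 175.7925.
At the ceiling p = 171.2, quantity supplied = (171.2 − 121)/0.4 = 125.5.
Willingness to pay at q' = 125.5: 193.6 − 0.13·125.5 = 177.285.
Δq = 136.9811 − 125.5 = 11.4811; wedge = 177.285 − 171.2 = 6.085.
Deadweight loss = ½ × 11.4811 × 6.085 = £34.93.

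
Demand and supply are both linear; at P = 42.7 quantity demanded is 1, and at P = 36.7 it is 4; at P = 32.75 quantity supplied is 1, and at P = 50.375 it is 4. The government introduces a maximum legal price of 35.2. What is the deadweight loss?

2.82

Demand slope = (36.7 − 42.7)/(4 − 1) = −2, so P = 44.7 − 2Q.
Supply slope = (50.375 − 32.75)/(4 − 1) = 5.875, so P = 26.875 + 5.875Q.
Competitive equilibrium: 44.7 − 2Q = 26.875 + 5.875Q → Q* = 2.2635, P* = 40.173.
At the ceiling P = 35.2, quantity supplied = (35.2 − 26.875)/5.875 = 1.417.
Willingness to pay at Q' = 1.417: 44.7 − 2·1.417 = 41.866.
ΔQ = 2.2635 − 1.417 = 0.8465; wedge = 41.866 − 35.2 = 6.666.
Welfare loss = ½ × 0.8465 × 6.666 = 2.82.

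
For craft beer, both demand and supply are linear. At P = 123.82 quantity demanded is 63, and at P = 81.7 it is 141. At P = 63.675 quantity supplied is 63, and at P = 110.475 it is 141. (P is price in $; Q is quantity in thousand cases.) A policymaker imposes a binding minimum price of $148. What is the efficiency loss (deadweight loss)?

$5422.63 thousand

Demand slope = (81.7 − 123.82)/(141 − 63) = −0.54, so P = 157.84 − 0.54Q.
Supply slope = (110.475 − 63.675)/(141 − 63) = 0.6, so P = 25.875 + 0.6Q.
Competitive equilibrium: 157.84 − 0.54Q = 25.875 + 0.6Q → Q* = 115.7588, P* = 95.3303.
At the floor P = 148, quantity demanded = (157.84 − 148)/0.54 = 18.2222.
Sellers' marginal cost at Q' = 18.2222: 25.875 + 0.6·18.2222 = 36.8083.
ΔQ = 115.7588 − 18.2222 = 97.5366; wedge = 148 − 36.8083 = 111.1917.
Deadweight loss = ½ × 97.5366 × 111.1917 = $5422.63 thousand.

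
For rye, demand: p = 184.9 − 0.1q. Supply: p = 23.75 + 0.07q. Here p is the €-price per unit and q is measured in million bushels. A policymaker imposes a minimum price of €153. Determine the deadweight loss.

Competitive equilibrium: 184.9 − 0.1q = 23.75 + 0.07q → q* = 947.9412, p* = 90.1059.
At the floor p = 153, quantity demanded = (184.9 − 153)/0.1 = 319.
Sellers' marginal cost at q' = 319: 23.75 + 0.07·319 = 46.08.
Δq = 947.9412 − 319 = 628.9412; wedge = 153 − 46.08 = 106.92.
The triangle = ½ × 628.9412 × 106.92 = €33623.20 million.

€33623.20 million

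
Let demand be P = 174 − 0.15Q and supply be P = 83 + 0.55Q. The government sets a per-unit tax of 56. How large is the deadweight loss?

Competitive equilibrium: 174 − 0.15Q = 83 + 0.55Q → Q* = 130, P* = 154.5.
With the tax, the buyer price exceeds the seller price by 56: (174 − 0.15Q) − (83 + 0.55Q) = 56 → Q' = 50.
ΔQ = 130 − 50 = 80; the wedge equals the tax, 56.
Deadweight loss = ½ × 80 × 56 = 2240.

2240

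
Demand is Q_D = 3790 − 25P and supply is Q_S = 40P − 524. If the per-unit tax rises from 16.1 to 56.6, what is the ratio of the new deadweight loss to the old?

12.359

In inverse form: demand P = 151.6 − 0.04Q, supply P = 13.1 + 0.025Q.
Competitive equilibrium: 151.6 − 0.04Q = 13.1 + 0.025Q → Q* = 2130.7692, P* = 66.3692.
For a per-unit tax t: ΔQ = t/0.065, so DWL = ½·t·(t/0.065) = t²/0.13.
At t = 16.1: DWL = 1993.923. At t = 56.6: DWL = 24642.769.
Ratio = (56.6/16.1)² = 12.359.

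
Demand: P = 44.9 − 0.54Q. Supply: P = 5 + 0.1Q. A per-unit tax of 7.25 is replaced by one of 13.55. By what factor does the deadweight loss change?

3.493

Competitive equilibrium: 44.9 − 0.54Q = 5 + 0.1Q → Q* = 62.3438, P* = 11.2344.
For a per-unit tax t: ΔQ = t/0.64, so DWL = ½·t·(t/0.64) = t²/1.28.
At t = 7.25: DWL = 41.064. At t = 13.55: DWL = 143.439.
Ratio = (13.55/7.25)² = 3.493.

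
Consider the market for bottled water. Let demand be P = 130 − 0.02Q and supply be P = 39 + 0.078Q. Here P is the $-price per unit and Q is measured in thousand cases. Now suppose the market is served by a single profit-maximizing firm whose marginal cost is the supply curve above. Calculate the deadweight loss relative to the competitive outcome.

$1213.73 thousand

Competitive equilibrium: 130 − 0.02Q = 39 + 0.078Q → Q* = 928.57143, P* = 111.42857.
Marginal revenue: MR = 130 − 0.04Q. Set MR = MC: 130 − 0.04Q = 39 + 0.078Q → Q_m = 771.18644.
Price P_m = 130 − 0.02·771.18644 = 114.57627; MC(Q_m) = 39 + 0.078·771.18644 = 99.15254.
Competitive Q* = 928.57143, so ΔQ = 157.38499; wedge = 114.57627 − 99.15254 = 15.42373.
Deadweight loss = ½ × 157.38499 × 15.42373 = $1213.73 thousand.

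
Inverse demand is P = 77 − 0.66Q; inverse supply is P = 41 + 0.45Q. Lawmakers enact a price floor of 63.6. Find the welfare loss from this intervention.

81.65

Competitive equilibrium: 77 − 0.66Q = 41 + 0.45Q → Q* = 32.4324, P* = 55.5946.
At the floor P = 63.6, quantity demanded = (77 − 63.6)/0.66 = 20.303.
Sellers' marginal cost at Q' = 20.303: 41 + 0.45·20.303 = 50.1364.
ΔQ = 32.4324 − 20.303 = 12.1294; wedge = 63.6 − 50.1364 = 13.4636.
DWL = ½ × 12.1294 × 13.4636 = 81.65.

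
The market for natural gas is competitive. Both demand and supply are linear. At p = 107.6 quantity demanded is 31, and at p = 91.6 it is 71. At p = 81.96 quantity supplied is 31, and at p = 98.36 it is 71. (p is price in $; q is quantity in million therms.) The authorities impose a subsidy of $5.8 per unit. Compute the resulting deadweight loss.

Demand slope = (91.6 − 107.6)/(71 − 31) = −0.4, so p = 120 − 0.4q.
Supply slope = (98.36 − 81.96)/(71 − 31) = 0.41, so p = 69.25 + 0.41q.
Competitive equilibrium: 120 − 0.4q = 69.25 + 0.41q → q* = 62.6543, p* = 94.9383.
The subsidy lowers effective supply by 5.8: p = 63.45 + 0.41q.
New quantity: 120 − 0.4q = 63.45 + 0.41q → q' = 69.8148.
Overproduction Δq = 69.8148 − 62.6543 = 7.1605; wedge = subsidy = 5.8.
Deadweight loss = ½ × 7.1605 × 5.8 = $20.77 million.

$20.77 million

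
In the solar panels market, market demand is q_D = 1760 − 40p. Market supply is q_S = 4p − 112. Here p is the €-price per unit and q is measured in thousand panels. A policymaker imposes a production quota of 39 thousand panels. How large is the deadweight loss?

€50.59 thousand

In inverse form: demand p = 44 − 0.025q, supply p = 28 + 0.25q.
Competitive equilibrium: 44 − 0.025q = 28 + 0.25q → q* = 58.1818, p* = 42.5455.
At q = 39: demand price = 44 − 0.025·39 = 43.025; supply price = 28 + 0.25·39 = 37.75.
Δq = 58.1818 − 39 = 19.1818; wedge = 43.025 − 37.75 = 5.275.
The triangle = ½ × 19.1818 × 5.275 = €50.59 thousand.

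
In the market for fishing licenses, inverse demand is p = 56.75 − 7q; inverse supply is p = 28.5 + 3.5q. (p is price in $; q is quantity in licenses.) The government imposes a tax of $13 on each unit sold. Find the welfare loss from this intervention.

Competitive equilibrium: 56.75 − 7q = 28.5 + 3.5q → q* = 2.6905, p* = 37.9167.
With the tax, the buyer price exceeds the seller price by 13: (56.75 − 7q) − (28.5 + 3.5q) = 13 → q' = 1.4524.
Δq = 2.6905 − 1.4524 = 1.2381; the wedge equals the tax, 13.
Deadweight loss = ½ × 1.2381 × 13 = $8.05.

$8.05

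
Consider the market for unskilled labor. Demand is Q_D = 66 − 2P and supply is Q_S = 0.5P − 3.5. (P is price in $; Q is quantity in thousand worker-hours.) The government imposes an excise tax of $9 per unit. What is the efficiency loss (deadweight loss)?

In inverse form: demand P = 33 − 0.5Q, supply P = 7 + 2Q.
Competitive equilibrium: 33 − 0.5Q = 7 + 2Q → Q* = 10.4, P* = 27.8.
With the tax, the buyer price exceeds the seller price by 9: (33 − 0.5Q) − (7 + 2Q) = 9 → Q' = 6.8.
ΔQ = 10.4 − 6.8 = 3.6; the wedge equals the tax, 9.
The triangle = ½ × 3.6 × 9 = $16.20 thousand.

$16.20 thousand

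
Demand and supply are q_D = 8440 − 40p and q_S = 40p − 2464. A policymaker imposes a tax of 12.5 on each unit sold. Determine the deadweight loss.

In inverse form: demand p = 211 − 0.025q, supply p = 61.6 + 0.025q.
Competitive equilibrium: 211 − 0.025q = 61.6 + 0.025q → q* = 2988, p* = 136.3.
With the tax, the buyer price exceeds the seller price by 12.5: (211 − 0.025q) − (61.6 + 0.025q) = 12.5 → q' = 2738.
Δq = 2988 − 2738 = 250; the wedge equals the tax, 12.5.
Deadweight loss = ½ × 250 × 12.5 = 1562.50.

1562.50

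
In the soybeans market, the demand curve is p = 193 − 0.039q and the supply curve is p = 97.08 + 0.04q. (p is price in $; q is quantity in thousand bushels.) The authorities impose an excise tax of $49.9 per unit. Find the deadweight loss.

$15759.56 thousand

Competitive equilibrium: 193 − 0.039q = 97.08 + 0.04q → q* = 1214.1772, p* = 145.6471.
With the tax, the buyer price exceeds the seller price by 49.9: (193 − 0.039q) − (97.08 + 0.04q) = 49.9 → q' = 582.5316.
Δq = 1214.1772 − 582.5316 = 631.6456; the wedge equals the tax, 49.9.
DWL = ½ × 631.6456 × 49.9 = $15759.56 thousand.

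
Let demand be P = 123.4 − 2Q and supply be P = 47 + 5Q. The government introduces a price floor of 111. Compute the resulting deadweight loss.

Competitive equilibrium: 123.4 − 2Q = 47 + 5Q → Q* = 10.9143, P* = 101.5714.
At the floor P = 111, quantity demanded = (123.4 − 111)/2 = 6.2.
Sellers' marginal cost at Q' = 6.2: 47 + 5·6.2 = 78.
ΔQ = 10.9143 − 6.2 = 4.7143; wedge = 111 − 78 = 33.
The triangle = ½ × 4.7143 × 33 = 77.79.

77.79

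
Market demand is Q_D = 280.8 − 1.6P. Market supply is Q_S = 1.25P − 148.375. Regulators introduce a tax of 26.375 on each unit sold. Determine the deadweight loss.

244.08

In inverse form: demand P = 175.5 − 0.625Q, supply P = 118.7 + 0.8Q.
Competitive equilibrium: 175.5 − 0.625Q = 118.7 + 0.8Q → Q* = 39.8596, P* = 150.5877.
With the tax, the buyer price exceeds the seller price by 26.375: (175.5 − 0.625Q) − (118.7 + 0.8Q) = 26.375 → Q' = 21.3509.
ΔQ = 39.8596 − 21.3509 = 18.5087; the wedge equals the tax, 26.375.
Deadweight loss = ½ × 18.5087 × 26.375 = 244.08.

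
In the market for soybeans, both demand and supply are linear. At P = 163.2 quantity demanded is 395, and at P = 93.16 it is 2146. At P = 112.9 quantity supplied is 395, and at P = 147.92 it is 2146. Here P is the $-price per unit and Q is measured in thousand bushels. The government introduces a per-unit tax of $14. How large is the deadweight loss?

Demand slope = (93.16 − 163.2)/(2146 − 395) = −0.04, so P = 179 − 0.04Q.
Supply slope = (147.92 − 112.9)/(2146 − 395) = 0.02, so P = 105 + 0.02Q.
Competitive equilibrium: 179 − 0.04Q = 105 + 0.02Q → Q* = 1233.3333, P* = 129.6667.
With the tax, the buyer price exceeds the seller price by 14: (179 − 0.04Q) − (105 + 0.02Q) = 14 → Q' = 1000.
ΔQ = 1233.3333 − 1000 = 233.3333; the wedge equals the tax, 14.
The triangle = ½ × 233.3333 × 14 = $1633.33 thousand.

$1633.33 thousand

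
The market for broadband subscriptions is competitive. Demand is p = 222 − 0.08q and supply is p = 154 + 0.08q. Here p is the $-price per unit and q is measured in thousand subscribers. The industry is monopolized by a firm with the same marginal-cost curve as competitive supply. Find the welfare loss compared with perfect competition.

Competitive equilibrium: 222 − 0.08q = 154 + 0.08q → q* = 425, p* = 188.
Marginal revenue: MR = 222 − 0.16q. Set MR = MC: 222 − 0.16q = 154 + 0.08q → q_m = 283.33333.
Price p_m = 222 − 0.08·283.33333 = 199.33333; MC(q_m) = 154 + 0.08·283.33333 = 176.66667.
Competitive q* = 425, so Δq = 141.66667; wedge = 199.33333 − 176.66667 = 22.66666.
The triangle = ½ × 141.66667 × 22.66666 = $1605.56 thousand.

$1605.56 thousand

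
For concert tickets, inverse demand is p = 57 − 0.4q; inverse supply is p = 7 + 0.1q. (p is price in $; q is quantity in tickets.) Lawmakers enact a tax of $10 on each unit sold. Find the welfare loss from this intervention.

Competitive equilibrium: 57 − 0.4q = 7 + 0.1q → q* = 100, p* = 17.
With the tax, the buyer price exceeds the seller price by 10: (57 − 0.4q) − (7 + 0.1q) = 10 → q' = 80.
Δq = 100 − 80 = 20; the wedge equals the tax, 10.
The triangle = ½ × 20 × 10 = $100.

$100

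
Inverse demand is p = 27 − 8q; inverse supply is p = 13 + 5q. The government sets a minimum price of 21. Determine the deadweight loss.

0.69

Competitive equilibrium: 27 − 8q = 13 + 5q → q* = 1.0769, p* = 18.3846.
At the floor p = 21, quantity demanded = (27 − 21)/8 = 0.75.
Sellers' marginal cost at q' = 0.75: 13 + 5·0.75 = 16.75.
Δq = 1.0769 − 0.75 = 0.3269; wedge = 21 − 16.75 = 4.25.
DWL = ½ × 0.3269 × 4.25 = 0.69.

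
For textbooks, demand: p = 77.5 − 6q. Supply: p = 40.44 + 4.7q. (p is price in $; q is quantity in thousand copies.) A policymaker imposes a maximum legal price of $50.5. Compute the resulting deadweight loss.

$9.37 thousand

Competitive equilibrium: 77.5 − 6q = 40.44 + 4.7q → q* = 3.4636, p* = 56.7187.
At the ceiling p = 50.5, quantity supplied = (50.5 − 40.44)/4.7 = 2.1404.
Willingness to pay at q' = 2.1404: 77.5 − 6·2.1404 = 64.6576.
Δq = 3.4636 − 2.1404 = 1.3232; wedge = 64.6576 − 50.5 = 14.1576.
Welfare loss = ½ × 1.3232 × 14.1576 = $9.37 thousand.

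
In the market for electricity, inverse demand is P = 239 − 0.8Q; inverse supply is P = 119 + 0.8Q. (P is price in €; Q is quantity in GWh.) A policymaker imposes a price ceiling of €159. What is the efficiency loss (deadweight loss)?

€500

Competitive equilibrium: 239 − 0.8Q = 119 + 0.8Q → Q* = 75, P* = 179.
At the ceiling P = 159, quantity supplied = (159 − 119)/0.8 = 50.
Willingness to pay at Q' = 50: 239 − 0.8·50 = 199.
ΔQ = 75 − 50 = 25; wedge = 199 − 159 = 40.
DWL = ½ × 25 × 40 = €500.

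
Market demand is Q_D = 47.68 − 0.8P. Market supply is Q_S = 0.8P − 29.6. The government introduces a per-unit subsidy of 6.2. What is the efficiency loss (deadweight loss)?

In inverse form: demand P = 59.6 − 1.25Q, supply P = 37 + 1.25Q.
Competitive equilibrium: 59.6 − 1.25Q = 37 + 1.25Q → Q* = 9.04, P* = 48.3.
The subsidy lowers effective supply by 6.2: P = 30.8 + 1.25Q.
New quantity: 59.6 − 1.25Q = 30.8 + 1.25Q → Q' = 11.52.
Overproduction ΔQ = 11.52 − 9.04 = 2.48; wedge = subsidy = 6.2.
DWL = ½ × 2.48 × 6.2 = 7.688.

7.688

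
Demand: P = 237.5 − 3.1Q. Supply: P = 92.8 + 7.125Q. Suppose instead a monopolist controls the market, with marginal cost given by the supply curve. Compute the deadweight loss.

55.42

Competitive equilibrium: 237.5 − 3.1Q = 92.8 + 7.125Q → Q* = 14.1516, P* = 193.6301.
Marginal revenue: MR = 237.5 − 6.2Q. Set MR = MC: 237.5 − 6.2Q = 92.8 + 7.125Q → Q_m = 10.8593.
Price P_m = 237.5 − 3.1·10.8593 = 203.8362; MC(Q_m) = 92.8 + 7.125·10.8593 = 170.1725.
Competitive Q* = 14.1516, so ΔQ = 3.2923; wedge = 203.8362 − 170.1725 = 33.6637.
The triangle = ½ × 3.2923 × 33.6637 = 55.42.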